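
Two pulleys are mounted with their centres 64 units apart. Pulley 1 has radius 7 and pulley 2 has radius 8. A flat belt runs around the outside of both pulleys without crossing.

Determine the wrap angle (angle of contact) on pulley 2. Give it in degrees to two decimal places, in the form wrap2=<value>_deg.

open belt: β = asin((r2−r1)/C) = asin(1/64) = 0.8953°
wrap1 = π − 2β = 178.2094°
wrap2 = π + 2β = 181.7906°

wrap2=181.79_deg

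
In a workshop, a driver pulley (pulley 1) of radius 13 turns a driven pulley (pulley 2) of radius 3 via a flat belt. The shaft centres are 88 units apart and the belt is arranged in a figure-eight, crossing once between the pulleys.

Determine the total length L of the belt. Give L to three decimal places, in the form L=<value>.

L=229.183

crossed belt: β = asin((r1+r2)/C) = asin(16/88) = 10.4757°
wrap1 = wrap2 = π + 2β = 200.9514°
tangent length = C·cosβ = 86.5332
L = (r1+r2)·wrap + 2·C·cosβ = 16·3.5073 + 2·86.5332 = 229.1827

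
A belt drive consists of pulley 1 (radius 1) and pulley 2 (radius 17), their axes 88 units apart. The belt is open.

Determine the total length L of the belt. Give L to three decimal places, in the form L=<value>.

L=235.466

open belt: β = asin((r2−r1)/C) = asin(16/88) = 10.4757°
wrap1 = π − 2β = 159.0486°
wrap2 = π + 2β = 200.9514°
tangent length = C·cosβ = 86.5332
L = r1·wrap1 + r2·wrap2 + 2·C·cosβ = 1·2.7759 + 17·3.5073 + 2·86.5332 = 235.4659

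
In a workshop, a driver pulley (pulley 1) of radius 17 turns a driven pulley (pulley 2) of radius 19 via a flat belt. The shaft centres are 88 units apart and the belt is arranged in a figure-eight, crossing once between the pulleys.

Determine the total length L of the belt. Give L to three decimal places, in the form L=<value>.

L=304.041

crossed belt: β = asin((r1+r2)/C) = asin(36/88) = 24.1477°
wrap1 = wrap2 = π + 2β = 228.2955°
tangent length = C·cosβ = 80.2994
L = (r1+r2)·wrap + 2·C·cosβ = 36·3.9845 + 2·80.2994 = 304.0412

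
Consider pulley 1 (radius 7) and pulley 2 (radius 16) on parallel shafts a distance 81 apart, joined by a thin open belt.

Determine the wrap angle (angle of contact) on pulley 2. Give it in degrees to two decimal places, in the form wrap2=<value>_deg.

open belt: β = asin((r2−r1)/C) = asin(9/81) = 6.3794°
wrap1 = π − 2β = 167.2413°
wrap2 = π + 2β = 192.7587°

wrap2=192.76_deg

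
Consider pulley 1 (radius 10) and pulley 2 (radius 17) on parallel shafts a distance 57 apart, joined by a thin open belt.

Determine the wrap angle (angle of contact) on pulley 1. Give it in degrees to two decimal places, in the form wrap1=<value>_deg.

wrap1=165.89_deg

open belt: β = asin((r2−r1)/C) = asin(7/57) = 7.0541°
wrap1 = π − 2β = 165.8917°
wrap2 = π + 2β = 194.1083°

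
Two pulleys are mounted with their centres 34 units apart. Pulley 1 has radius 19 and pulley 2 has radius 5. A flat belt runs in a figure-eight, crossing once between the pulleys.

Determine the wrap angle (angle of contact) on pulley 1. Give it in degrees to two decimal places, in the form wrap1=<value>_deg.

wrap1=269.80_deg

crossed belt: β = asin((r1+r2)/C) = asin(24/34) = 44.9009°
wrap1 = wrap2 = π + 2β = 269.8017°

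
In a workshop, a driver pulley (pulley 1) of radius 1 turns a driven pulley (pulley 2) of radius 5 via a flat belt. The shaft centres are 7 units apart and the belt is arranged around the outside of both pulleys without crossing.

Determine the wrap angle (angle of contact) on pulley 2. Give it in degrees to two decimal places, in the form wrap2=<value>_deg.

wrap2=249.70_deg

open belt: β = asin((r2−r1)/C) = asin(4/7) = 34.8499°
wrap1 = π − 2β = 110.3002°
wrap2 = π + 2β = 249.6998°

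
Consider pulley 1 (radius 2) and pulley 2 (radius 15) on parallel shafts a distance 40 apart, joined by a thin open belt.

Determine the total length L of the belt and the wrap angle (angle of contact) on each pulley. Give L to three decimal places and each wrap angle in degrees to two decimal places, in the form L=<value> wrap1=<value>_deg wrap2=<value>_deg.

open belt: β = asin((r2−r1)/C) = asin(13/40) = 18.9656°
wrap1 = π − 2β = 142.0689°
wrap2 = π + 2β = 217.9311°
tangent length = C·cosβ = 37.8286
L = r1·wrap1 + r2·wrap2 + 2·C·cosβ = 2·2.4796 + 15·3.8036 + 2·37.8286 = 137.6705

L=137.671 wrap1=142.07_deg wrap2=217.93_deg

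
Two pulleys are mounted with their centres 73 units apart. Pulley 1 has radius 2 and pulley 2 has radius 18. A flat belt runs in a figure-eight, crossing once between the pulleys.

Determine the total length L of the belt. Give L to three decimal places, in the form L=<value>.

L=214.346

crossed belt: β = asin((r1+r2)/C) = asin(20/73) = 15.9008°
wrap1 = wrap2 = π + 2β = 211.8016°
tangent length = C·cosβ = 70.2068
L = (r1+r2)·wrap + 2·C·cosβ = 20·3.6966 + 2·70.2068 = 214.3464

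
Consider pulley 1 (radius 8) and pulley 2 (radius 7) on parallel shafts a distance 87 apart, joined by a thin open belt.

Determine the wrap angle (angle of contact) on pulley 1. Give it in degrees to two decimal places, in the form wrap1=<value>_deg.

wrap1=181.32_deg

open belt: β = asin((r2−r1)/C) = asin(-1/87) = -0.6586°
wrap1 = π − 2β = 181.3172°
wrap2 = π + 2β = 178.6828°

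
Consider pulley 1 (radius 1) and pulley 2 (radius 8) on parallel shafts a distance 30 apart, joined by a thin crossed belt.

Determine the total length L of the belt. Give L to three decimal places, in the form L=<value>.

crossed belt: β = asin((r1+r2)/C) = asin(9/30) = 17.4576°
wrap1 = wrap2 = π + 2β = 214.9152°
tangent length = C·cosβ = 28.6182
L = (r1+r2)·wrap + 2·C·cosβ = 9·3.7510 + 2·28.6182 = 90.9952

L=90.995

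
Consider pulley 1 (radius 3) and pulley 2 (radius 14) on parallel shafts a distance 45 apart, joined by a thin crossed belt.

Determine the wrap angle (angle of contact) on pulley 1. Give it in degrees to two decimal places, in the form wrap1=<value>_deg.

crossed belt: β = asin((r1+r2)/C) = asin(17/45) = 22.1961°
wrap1 = wrap2 = π + 2β = 224.3922°

wrap1=224.39_deg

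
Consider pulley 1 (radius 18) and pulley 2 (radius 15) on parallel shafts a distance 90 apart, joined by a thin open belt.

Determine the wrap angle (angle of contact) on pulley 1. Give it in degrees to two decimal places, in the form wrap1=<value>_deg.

open belt: β = asin((r2−r1)/C) = asin(-3/90) = -1.9102°
wrap1 = π − 2β = 183.8204°
wrap2 = π + 2β = 176.1796°

wrap1=183.82_deg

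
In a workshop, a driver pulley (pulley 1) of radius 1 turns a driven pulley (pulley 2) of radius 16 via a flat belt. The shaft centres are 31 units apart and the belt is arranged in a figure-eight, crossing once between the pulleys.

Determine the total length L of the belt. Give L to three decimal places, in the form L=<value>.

L=124.988

crossed belt: β = asin((r1+r2)/C) = asin(17/31) = 33.2564°
wrap1 = wrap2 = π + 2β = 246.5129°
tangent length = C·cosβ = 25.9230
L = (r1+r2)·wrap + 2·C·cosβ = 17·4.3025 + 2·25.9230 = 124.9878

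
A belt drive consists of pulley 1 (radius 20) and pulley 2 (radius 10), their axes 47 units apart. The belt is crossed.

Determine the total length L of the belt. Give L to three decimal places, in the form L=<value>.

crossed belt: β = asin((r1+r2)/C) = asin(30/47) = 39.6650°
wrap1 = wrap2 = π + 2β = 259.3300°
tangent length = C·cosβ = 36.1801
L = (r1+r2)·wrap + 2·C·cosβ = 30·4.5262 + 2·36.1801 = 208.1451

L=208.145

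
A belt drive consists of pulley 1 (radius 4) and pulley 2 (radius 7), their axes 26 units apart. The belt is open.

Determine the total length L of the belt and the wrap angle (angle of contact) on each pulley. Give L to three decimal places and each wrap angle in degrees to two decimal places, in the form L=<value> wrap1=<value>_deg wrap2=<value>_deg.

L=86.904 wrap1=166.75_deg wrap2=193.25_deg

open belt: β = asin((r2−r1)/C) = asin(3/26) = 6.6258°
wrap1 = π − 2β = 166.7484°
wrap2 = π + 2β = 193.2516°
tangent length = C·cosβ = 25.8263
L = r1·wrap1 + r2·wrap2 + 2·C·cosβ = 4·2.9103 + 7·3.3729 + 2·25.8263 = 86.9041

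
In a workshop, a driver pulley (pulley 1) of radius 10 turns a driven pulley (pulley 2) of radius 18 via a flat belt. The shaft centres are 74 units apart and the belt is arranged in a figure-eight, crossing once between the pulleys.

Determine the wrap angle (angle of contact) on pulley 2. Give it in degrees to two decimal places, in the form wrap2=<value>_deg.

crossed belt: β = asin((r1+r2)/C) = asin(28/74) = 22.2333°
wrap1 = wrap2 = π + 2β = 224.4665°

wrap2=224.47_deg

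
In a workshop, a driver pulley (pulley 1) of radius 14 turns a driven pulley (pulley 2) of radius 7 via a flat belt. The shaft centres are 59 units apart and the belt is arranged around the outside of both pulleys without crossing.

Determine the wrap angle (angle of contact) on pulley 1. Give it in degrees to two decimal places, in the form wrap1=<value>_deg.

wrap1=193.63_deg

open belt: β = asin((r2−r1)/C) = asin(-7/59) = -6.8139°
wrap1 = π − 2β = 193.6277°
wrap2 = π + 2β = 166.3723°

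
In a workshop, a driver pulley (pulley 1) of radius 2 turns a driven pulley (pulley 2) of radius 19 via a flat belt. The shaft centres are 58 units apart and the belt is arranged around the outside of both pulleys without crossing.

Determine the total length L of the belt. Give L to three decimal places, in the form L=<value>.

open belt: β = asin((r2−r1)/C) = asin(17/58) = 17.0438°
wrap1 = π − 2β = 145.9123°
wrap2 = π + 2β = 214.0877°
tangent length = C·cosβ = 55.4527
L = r1·wrap1 + r2·wrap2 + 2·C·cosβ = 2·2.5467 + 19·3.7365 + 2·55.4527 = 186.9928

L=186.993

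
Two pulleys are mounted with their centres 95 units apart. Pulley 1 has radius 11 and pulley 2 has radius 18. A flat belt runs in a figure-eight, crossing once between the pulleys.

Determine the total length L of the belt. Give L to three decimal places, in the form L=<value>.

crossed belt: β = asin((r1+r2)/C) = asin(29/95) = 17.7740°
wrap1 = wrap2 = π + 2β = 215.5480°
tangent length = C·cosβ = 90.4655
L = (r1+r2)·wrap + 2·C·cosβ = 29·3.7620 + 2·90.4655 = 290.0296

L=290.030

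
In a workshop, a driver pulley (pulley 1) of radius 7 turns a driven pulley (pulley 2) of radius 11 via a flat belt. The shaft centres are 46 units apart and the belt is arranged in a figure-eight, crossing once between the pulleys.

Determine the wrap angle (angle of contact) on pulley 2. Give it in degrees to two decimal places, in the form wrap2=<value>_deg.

crossed belt: β = asin((r1+r2)/C) = asin(18/46) = 23.0357°
wrap1 = wrap2 = π + 2β = 226.0714°

wrap2=226.07_deg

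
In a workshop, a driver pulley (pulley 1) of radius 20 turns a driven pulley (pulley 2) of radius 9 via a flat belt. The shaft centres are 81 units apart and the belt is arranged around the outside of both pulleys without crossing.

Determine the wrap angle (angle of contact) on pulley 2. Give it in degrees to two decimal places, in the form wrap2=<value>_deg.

open belt: β = asin((r2−r1)/C) = asin(-11/81) = -7.8050°
wrap1 = π − 2β = 195.6101°
wrap2 = π + 2β = 164.3899°

wrap2=164.39_deg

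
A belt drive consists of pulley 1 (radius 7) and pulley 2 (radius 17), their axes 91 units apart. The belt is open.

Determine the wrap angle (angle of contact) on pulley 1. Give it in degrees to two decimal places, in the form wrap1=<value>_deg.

wrap1=167.38_deg

open belt: β = asin((r2−r1)/C) = asin(10/91) = 6.3090°
wrap1 = π − 2β = 167.3820°
wrap2 = π + 2β = 192.6180°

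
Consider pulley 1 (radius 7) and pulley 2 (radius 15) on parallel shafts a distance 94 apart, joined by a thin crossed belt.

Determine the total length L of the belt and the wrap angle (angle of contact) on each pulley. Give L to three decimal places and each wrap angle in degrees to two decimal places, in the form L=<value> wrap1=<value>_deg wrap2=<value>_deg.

L=262.288 wrap1=207.07_deg wrap2=207.07_deg

crossed belt: β = asin((r1+r2)/C) = asin(22/94) = 13.5352°
wrap1 = wrap2 = π + 2β = 207.0704°
tangent length = C·cosβ = 91.3893
L = (r1+r2)·wrap + 2·C·cosβ = 22·3.6141 + 2·91.3893 = 262.2879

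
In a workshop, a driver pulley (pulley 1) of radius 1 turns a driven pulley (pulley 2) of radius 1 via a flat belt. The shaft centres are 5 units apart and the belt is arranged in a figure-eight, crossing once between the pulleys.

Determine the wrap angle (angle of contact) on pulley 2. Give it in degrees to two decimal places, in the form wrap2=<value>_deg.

crossed belt: β = asin((r1+r2)/C) = asin(2/5) = 23.5782°
wrap1 = wrap2 = π + 2β = 227.1564°

wrap2=227.16_deg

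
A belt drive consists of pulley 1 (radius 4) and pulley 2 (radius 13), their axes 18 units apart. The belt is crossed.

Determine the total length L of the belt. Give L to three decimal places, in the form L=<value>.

crossed belt: β = asin((r1+r2)/C) = asin(17/18) = 70.8119°
wrap1 = wrap2 = π + 2β = 321.6237°
tangent length = C·cosβ = 5.9161
L = (r1+r2)·wrap + 2·C·cosβ = 17·5.6134 + 2·5.9161 = 107.2598

L=107.260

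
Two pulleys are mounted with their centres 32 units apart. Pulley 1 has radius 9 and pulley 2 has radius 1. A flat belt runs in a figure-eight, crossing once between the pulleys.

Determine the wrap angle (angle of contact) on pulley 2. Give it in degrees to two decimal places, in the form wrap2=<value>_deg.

wrap2=216.42_deg

crossed belt: β = asin((r1+r2)/C) = asin(10/32) = 18.2100°
wrap1 = wrap2 = π + 2β = 216.4199°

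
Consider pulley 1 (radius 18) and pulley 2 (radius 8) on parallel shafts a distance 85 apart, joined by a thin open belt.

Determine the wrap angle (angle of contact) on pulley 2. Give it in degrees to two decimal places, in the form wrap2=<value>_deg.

open belt: β = asin((r2−r1)/C) = asin(-10/85) = -6.7563°
wrap1 = π − 2β = 193.5127°
wrap2 = π + 2β = 166.4873°

wrap2=166.49_deg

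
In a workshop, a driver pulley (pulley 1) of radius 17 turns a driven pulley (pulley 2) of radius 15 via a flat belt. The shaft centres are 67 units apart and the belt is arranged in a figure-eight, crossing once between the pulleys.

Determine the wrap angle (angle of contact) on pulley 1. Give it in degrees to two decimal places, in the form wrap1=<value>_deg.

crossed belt: β = asin((r1+r2)/C) = asin(32/67) = 28.5295°
wrap1 = wrap2 = π + 2β = 237.0591°

wrap1=237.06_deg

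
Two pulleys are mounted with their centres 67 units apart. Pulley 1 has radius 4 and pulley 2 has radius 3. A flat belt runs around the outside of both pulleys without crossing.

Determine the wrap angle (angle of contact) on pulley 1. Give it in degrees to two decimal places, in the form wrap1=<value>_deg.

open belt: β = asin((r2−r1)/C) = asin(-1/67) = -0.8552°
wrap1 = π − 2β = 181.7104°
wrap2 = π + 2β = 178.2896°

wrap1=181.71_deg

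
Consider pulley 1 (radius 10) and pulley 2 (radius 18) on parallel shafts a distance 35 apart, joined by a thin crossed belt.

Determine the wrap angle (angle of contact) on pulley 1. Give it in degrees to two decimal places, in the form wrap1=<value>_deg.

wrap1=286.26_deg

crossed belt: β = asin((r1+r2)/C) = asin(28/35) = 53.1301°
wrap1 = wrap2 = π + 2β = 286.2602°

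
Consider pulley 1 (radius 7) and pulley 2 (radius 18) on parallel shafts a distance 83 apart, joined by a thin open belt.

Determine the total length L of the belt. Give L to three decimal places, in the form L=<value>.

L=246.000

open belt: β = asin((r2−r1)/C) = asin(11/83) = 7.6158°
wrap1 = π − 2β = 164.7684°
wrap2 = π + 2β = 195.2316°
tangent length = C·cosβ = 82.2679
L = r1·wrap1 + r2·wrap2 + 2·C·cosβ = 7·2.8758 + 18·3.4074 + 2·82.2679 = 245.9998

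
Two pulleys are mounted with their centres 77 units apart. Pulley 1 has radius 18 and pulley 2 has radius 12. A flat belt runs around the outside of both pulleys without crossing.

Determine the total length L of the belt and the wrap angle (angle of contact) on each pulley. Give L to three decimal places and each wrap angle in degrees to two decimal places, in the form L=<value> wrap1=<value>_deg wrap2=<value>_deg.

open belt: β = asin((r2−r1)/C) = asin(-6/77) = -4.4691°
wrap1 = π − 2β = 188.9383°
wrap2 = π + 2β = 171.0617°
tangent length = C·cosβ = 76.7659
L = r1·wrap1 + r2·wrap2 + 2·C·cosβ = 18·3.2976 + 12·2.9856 + 2·76.7659 = 248.7155

L=248.716 wrap1=188.94_deg wrap2=171.06_deg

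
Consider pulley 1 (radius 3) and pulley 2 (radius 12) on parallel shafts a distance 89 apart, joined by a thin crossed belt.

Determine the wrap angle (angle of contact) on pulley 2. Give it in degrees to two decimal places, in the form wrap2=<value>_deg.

wrap2=199.41_deg

crossed belt: β = asin((r1+r2)/C) = asin(15/89) = 9.7029°
wrap1 = wrap2 = π + 2β = 199.4058°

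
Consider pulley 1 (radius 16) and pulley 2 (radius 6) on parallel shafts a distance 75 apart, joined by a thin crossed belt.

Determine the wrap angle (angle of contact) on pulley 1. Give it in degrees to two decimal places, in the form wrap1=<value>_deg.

wrap1=214.12_deg

crossed belt: β = asin((r1+r2)/C) = asin(22/75) = 17.0576°
wrap1 = wrap2 = π + 2β = 214.1152°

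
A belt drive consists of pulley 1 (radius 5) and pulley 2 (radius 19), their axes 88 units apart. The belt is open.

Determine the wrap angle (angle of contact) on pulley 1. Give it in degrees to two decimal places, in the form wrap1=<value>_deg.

open belt: β = asin((r2−r1)/C) = asin(14/88) = 9.1541°
wrap1 = π − 2β = 161.6917°
wrap2 = π + 2β = 198.3083°

wrap1=161.69_deg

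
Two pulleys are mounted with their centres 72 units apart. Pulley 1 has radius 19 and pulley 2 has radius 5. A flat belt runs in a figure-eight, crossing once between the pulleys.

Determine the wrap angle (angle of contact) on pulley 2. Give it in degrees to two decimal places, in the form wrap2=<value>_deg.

wrap2=218.94_deg

crossed belt: β = asin((r1+r2)/C) = asin(24/72) = 19.4712°
wrap1 = wrap2 = π + 2β = 218.9424°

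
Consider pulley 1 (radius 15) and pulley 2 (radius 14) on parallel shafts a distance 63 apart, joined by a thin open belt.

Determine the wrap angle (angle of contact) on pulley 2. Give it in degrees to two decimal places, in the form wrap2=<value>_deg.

open belt: β = asin((r2−r1)/C) = asin(-1/63) = -0.9095°
wrap1 = π − 2β = 181.8190°
wrap2 = π + 2β = 178.1810°

wrap2=178.18_deg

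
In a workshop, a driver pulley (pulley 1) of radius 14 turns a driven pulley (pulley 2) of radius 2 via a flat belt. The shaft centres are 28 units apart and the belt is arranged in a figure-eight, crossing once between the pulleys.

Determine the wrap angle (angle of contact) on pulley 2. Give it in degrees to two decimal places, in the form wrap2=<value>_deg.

wrap2=249.70_deg

crossed belt: β = asin((r1+r2)/C) = asin(16/28) = 34.8499°
wrap1 = wrap2 = π + 2β = 249.6998°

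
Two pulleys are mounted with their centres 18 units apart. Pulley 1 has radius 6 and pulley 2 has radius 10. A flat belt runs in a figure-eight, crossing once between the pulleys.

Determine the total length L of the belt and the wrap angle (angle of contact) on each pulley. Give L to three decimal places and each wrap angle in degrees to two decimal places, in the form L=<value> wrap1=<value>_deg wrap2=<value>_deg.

crossed belt: β = asin((r1+r2)/C) = asin(16/18) = 62.7340°
wrap1 = wrap2 = π + 2β = 305.4679°
tangent length = C·cosβ = 8.2462
L = (r1+r2)·wrap + 2·C·cosβ = 16·5.3314 + 2·8.2462 = 101.7952

L=101.795 wrap1=305.47_deg wrap2=305.47_deg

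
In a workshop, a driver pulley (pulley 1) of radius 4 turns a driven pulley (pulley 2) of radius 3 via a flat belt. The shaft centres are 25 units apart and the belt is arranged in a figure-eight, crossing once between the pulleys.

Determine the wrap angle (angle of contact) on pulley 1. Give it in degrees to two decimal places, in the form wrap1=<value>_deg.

wrap1=212.52_deg

crossed belt: β = asin((r1+r2)/C) = asin(7/25) = 16.2602°
wrap1 = wrap2 = π + 2β = 212.5204°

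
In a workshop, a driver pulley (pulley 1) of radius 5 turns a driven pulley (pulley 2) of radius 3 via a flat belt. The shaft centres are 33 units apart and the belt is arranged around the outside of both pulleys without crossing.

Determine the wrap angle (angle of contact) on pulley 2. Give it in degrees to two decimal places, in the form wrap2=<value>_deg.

open belt: β = asin((r2−r1)/C) = asin(-2/33) = -3.4746°
wrap1 = π − 2β = 186.9492°
wrap2 = π + 2β = 173.0508°

wrap2=173.05_deg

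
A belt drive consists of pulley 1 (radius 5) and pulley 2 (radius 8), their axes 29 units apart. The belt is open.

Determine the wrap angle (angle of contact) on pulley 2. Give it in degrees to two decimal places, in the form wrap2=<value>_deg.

open belt: β = asin((r2−r1)/C) = asin(3/29) = 5.9378°
wrap1 = π − 2β = 168.1245°
wrap2 = π + 2β = 191.8755°

wrap2=191.88_deg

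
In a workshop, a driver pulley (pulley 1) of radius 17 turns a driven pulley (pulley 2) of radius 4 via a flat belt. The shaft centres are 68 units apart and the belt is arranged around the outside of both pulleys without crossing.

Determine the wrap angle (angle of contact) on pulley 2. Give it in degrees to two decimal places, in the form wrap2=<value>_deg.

open belt: β = asin((r2−r1)/C) = asin(-13/68) = -11.0214°
wrap1 = π − 2β = 202.0429°
wrap2 = π + 2β = 157.9571°

wrap2=157.96_deg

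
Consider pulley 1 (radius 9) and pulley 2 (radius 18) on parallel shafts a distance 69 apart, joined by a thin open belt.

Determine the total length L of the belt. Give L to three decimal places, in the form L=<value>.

L=223.999

open belt: β = asin((r2−r1)/C) = asin(9/69) = 7.4947°
wrap1 = π − 2β = 165.0106°
wrap2 = π + 2β = 194.9894°
tangent length = C·cosβ = 68.4105
L = r1·wrap1 + r2·wrap2 + 2·C·cosβ = 9·2.8800 + 18·3.4032 + 2·68.4105 = 223.9986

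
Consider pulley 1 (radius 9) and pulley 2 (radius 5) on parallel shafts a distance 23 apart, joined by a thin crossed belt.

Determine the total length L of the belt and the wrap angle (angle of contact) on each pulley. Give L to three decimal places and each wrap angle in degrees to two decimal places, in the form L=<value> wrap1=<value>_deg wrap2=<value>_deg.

crossed belt: β = asin((r1+r2)/C) = asin(14/23) = 37.4952°
wrap1 = wrap2 = π + 2β = 254.9905°
tangent length = C·cosβ = 18.2483
L = (r1+r2)·wrap + 2·C·cosβ = 14·4.4504 + 2·18.2483 = 98.8025

L=98.803 wrap1=254.99_deg wrap2=254.99_deg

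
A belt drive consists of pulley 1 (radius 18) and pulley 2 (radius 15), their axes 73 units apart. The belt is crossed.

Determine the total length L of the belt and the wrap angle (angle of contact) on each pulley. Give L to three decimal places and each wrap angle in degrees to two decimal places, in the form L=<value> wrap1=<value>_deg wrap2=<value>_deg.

crossed belt: β = asin((r1+r2)/C) = asin(33/73) = 26.8756°
wrap1 = wrap2 = π + 2β = 233.7512°
tangent length = C·cosβ = 65.1153
L = (r1+r2)·wrap + 2·C·cosβ = 33·4.0797 + 2·65.1153 = 264.8616

L=264.862 wrap1=233.75_deg wrap2=233.75_deg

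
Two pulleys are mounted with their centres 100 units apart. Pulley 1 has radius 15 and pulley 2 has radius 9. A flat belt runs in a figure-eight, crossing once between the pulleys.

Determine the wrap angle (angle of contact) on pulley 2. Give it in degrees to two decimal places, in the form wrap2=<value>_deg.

crossed belt: β = asin((r1+r2)/C) = asin(24/100) = 13.8865°
wrap1 = wrap2 = π + 2β = 207.7731°

wrap2=207.77_deg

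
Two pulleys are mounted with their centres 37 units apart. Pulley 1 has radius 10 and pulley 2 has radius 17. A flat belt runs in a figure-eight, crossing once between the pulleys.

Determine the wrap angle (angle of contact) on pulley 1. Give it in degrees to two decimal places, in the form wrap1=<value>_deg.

crossed belt: β = asin((r1+r2)/C) = asin(27/37) = 46.8637°
wrap1 = wrap2 = π + 2β = 273.7275°

wrap1=273.73_deg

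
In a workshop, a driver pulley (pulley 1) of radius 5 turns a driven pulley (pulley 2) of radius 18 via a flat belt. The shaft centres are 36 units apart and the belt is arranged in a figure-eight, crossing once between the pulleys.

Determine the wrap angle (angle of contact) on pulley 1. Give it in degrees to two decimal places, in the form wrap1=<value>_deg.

crossed belt: β = asin((r1+r2)/C) = asin(23/36) = 39.7090°
wrap1 = wrap2 = π + 2β = 259.4180°

wrap1=259.42_deg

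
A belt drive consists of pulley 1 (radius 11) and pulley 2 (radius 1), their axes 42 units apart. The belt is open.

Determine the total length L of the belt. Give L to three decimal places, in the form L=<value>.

L=124.092

open belt: β = asin((r2−r1)/C) = asin(-10/42) = -13.7741°
wrap1 = π − 2β = 207.5483°
wrap2 = π + 2β = 152.4517°
tangent length = C·cosβ = 40.7922
L = r1·wrap1 + r2·wrap2 + 2·C·cosβ = 11·3.6224 + 1·2.6608 + 2·40.7922 = 124.0915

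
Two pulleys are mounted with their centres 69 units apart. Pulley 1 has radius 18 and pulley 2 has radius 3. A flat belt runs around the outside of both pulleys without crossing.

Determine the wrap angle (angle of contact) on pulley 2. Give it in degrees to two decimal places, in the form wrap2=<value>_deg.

open belt: β = asin((r2−r1)/C) = asin(-15/69) = -12.5559°
wrap1 = π − 2β = 205.1117°
wrap2 = π + 2β = 154.8883°

wrap2=154.89_deg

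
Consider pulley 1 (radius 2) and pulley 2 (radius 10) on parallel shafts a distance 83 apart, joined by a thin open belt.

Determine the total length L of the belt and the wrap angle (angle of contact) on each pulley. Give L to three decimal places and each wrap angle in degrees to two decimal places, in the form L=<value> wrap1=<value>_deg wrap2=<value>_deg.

open belt: β = asin((r2−r1)/C) = asin(8/83) = 5.5311°
wrap1 = π − 2β = 168.9379°
wrap2 = π + 2β = 191.0621°
tangent length = C·cosβ = 82.6136
L = r1·wrap1 + r2·wrap2 + 2·C·cosβ = 2·2.9485 + 10·3.3347 + 2·82.6136 = 204.4708

L=204.471 wrap1=168.94_deg wrap2=191.06_deg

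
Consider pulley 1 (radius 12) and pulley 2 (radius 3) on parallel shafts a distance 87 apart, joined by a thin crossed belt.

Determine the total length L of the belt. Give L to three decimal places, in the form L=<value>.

crossed belt: β = asin((r1+r2)/C) = asin(15/87) = 9.9282°
wrap1 = wrap2 = π + 2β = 199.8564°
tangent length = C·cosβ = 85.6971
L = (r1+r2)·wrap + 2·C·cosβ = 15·3.4882 + 2·85.6971 = 223.7166

L=223.717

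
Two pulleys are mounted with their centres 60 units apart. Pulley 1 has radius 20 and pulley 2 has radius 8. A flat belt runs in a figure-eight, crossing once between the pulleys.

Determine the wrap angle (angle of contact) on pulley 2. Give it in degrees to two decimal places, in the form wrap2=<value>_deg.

crossed belt: β = asin((r1+r2)/C) = asin(28/60) = 27.8181°
wrap1 = wrap2 = π + 2β = 235.6363°

wrap2=235.64_deg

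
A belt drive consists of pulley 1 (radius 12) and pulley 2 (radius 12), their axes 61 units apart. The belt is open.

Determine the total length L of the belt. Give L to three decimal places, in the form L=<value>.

open belt: β = asin((r2−r1)/C) = asin(0/61) = 0.0000°
wrap1 = π − 2β = 180.0000°
wrap2 = π + 2β = 180.0000°
tangent length = C·cosβ = 61.0000
L = r1·wrap1 + r2·wrap2 + 2·C·cosβ = 12·3.1416 + 12·3.1416 + 2·61.0000 = 197.3982

L=197.398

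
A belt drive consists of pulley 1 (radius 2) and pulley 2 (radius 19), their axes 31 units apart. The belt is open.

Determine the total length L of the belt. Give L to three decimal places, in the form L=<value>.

open belt: β = asin((r2−r1)/C) = asin(17/31) = 33.2564°
wrap1 = π − 2β = 113.4871°
wrap2 = π + 2β = 246.5129°
tangent length = C·cosβ = 25.9230
L = r1·wrap1 + r2·wrap2 + 2·C·cosβ = 2·1.9807 + 19·4.3025 + 2·25.9230 = 137.5541

L=137.554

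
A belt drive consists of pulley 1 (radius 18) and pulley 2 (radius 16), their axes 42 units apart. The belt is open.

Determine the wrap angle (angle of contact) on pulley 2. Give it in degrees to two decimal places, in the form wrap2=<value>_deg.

wrap2=174.54_deg

open belt: β = asin((r2−r1)/C) = asin(-2/42) = -2.7294°
wrap1 = π − 2β = 185.4588°
wrap2 = π + 2β = 174.5412°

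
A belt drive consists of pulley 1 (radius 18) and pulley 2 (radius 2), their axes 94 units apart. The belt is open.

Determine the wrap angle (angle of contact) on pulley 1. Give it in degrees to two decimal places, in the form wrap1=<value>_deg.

open belt: β = asin((r2−r1)/C) = asin(-16/94) = -9.8002°
wrap1 = π − 2β = 199.6004°
wrap2 = π + 2β = 160.3996°

wrap1=199.60_deg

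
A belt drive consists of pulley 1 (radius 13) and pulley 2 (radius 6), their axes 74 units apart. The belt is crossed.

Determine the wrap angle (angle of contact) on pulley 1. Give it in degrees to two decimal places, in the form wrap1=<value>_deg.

crossed belt: β = asin((r1+r2)/C) = asin(19/74) = 14.8777°
wrap1 = wrap2 = π + 2β = 209.7554°

wrap1=209.76_deg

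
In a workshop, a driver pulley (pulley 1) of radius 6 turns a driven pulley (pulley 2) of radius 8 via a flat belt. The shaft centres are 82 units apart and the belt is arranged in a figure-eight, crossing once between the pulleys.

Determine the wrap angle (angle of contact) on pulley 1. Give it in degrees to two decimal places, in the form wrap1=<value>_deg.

wrap1=199.66_deg

crossed belt: β = asin((r1+r2)/C) = asin(14/82) = 9.8304°
wrap1 = wrap2 = π + 2β = 199.6607°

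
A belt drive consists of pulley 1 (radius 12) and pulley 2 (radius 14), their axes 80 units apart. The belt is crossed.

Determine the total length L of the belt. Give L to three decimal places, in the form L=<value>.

L=250.208

crossed belt: β = asin((r1+r2)/C) = asin(26/80) = 18.9656°
wrap1 = wrap2 = π + 2β = 217.9311°
tangent length = C·cosβ = 75.6571
L = (r1+r2)·wrap + 2·C·cosβ = 26·3.8036 + 2·75.6571 = 250.2083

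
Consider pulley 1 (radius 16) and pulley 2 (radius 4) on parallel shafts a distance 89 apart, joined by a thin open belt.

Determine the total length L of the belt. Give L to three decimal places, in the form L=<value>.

open belt: β = asin((r2−r1)/C) = asin(-12/89) = -7.7489°
wrap1 = π − 2β = 195.4977°
wrap2 = π + 2β = 164.5023°
tangent length = C·cosβ = 88.1873
L = r1·wrap1 + r2·wrap2 + 2·C·cosβ = 16·3.4121 + 4·2.8711 + 2·88.1873 = 242.4523

L=242.452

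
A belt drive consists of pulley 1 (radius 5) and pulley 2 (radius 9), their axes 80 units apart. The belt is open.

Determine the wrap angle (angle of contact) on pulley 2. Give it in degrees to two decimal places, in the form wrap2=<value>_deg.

open belt: β = asin((r2−r1)/C) = asin(4/80) = 2.8660°
wrap1 = π − 2β = 174.2680°
wrap2 = π + 2β = 185.7320°

wrap2=185.73_deg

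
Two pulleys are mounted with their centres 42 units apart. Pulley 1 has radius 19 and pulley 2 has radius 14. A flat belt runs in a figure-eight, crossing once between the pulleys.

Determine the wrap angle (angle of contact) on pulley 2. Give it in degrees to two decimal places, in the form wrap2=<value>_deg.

crossed belt: β = asin((r1+r2)/C) = asin(33/42) = 51.7868°
wrap1 = wrap2 = π + 2β = 283.5736°

wrap2=283.57_deg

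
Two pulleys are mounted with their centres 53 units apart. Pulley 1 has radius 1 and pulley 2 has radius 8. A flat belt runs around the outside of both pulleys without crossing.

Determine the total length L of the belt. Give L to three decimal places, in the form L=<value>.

L=135.200

open belt: β = asin((r2−r1)/C) = asin(7/53) = 7.5895°
wrap1 = π − 2β = 164.8209°
wrap2 = π + 2β = 195.1791°
tangent length = C·cosβ = 52.5357
L = r1·wrap1 + r2·wrap2 + 2·C·cosβ = 1·2.8767 + 8·3.4065 + 2·52.5357 = 135.2002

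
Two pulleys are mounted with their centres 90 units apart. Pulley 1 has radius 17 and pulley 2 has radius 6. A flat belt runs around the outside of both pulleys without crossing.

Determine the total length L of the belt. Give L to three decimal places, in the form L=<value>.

open belt: β = asin((r2−r1)/C) = asin(-11/90) = -7.0204°
wrap1 = π − 2β = 194.0407°
wrap2 = π + 2β = 165.9593°
tangent length = C·cosβ = 89.3252
L = r1·wrap1 + r2·wrap2 + 2·C·cosβ = 17·3.3866 + 6·2.8965 + 2·89.3252 = 253.6028

L=253.603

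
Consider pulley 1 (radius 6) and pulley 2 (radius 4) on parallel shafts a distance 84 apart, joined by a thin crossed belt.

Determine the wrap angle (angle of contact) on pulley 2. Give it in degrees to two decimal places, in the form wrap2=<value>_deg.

crossed belt: β = asin((r1+r2)/C) = asin(10/84) = 6.8371°
wrap1 = wrap2 = π + 2β = 193.6743°

wrap2=193.67_deg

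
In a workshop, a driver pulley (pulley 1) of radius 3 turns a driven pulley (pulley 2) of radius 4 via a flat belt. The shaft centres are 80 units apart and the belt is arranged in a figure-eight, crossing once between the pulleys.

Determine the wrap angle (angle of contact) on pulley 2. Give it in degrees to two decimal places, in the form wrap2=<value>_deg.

crossed belt: β = asin((r1+r2)/C) = asin(7/80) = 5.0198°
wrap1 = wrap2 = π + 2β = 190.0396°

wrap2=190.04_deg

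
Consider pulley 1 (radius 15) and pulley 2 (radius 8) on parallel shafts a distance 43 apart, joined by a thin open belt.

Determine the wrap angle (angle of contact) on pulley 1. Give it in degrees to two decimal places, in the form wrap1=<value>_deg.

open belt: β = asin((r2−r1)/C) = asin(-7/43) = -9.3689°
wrap1 = π − 2β = 198.7378°
wrap2 = π + 2β = 161.2622°

wrap1=198.74_deg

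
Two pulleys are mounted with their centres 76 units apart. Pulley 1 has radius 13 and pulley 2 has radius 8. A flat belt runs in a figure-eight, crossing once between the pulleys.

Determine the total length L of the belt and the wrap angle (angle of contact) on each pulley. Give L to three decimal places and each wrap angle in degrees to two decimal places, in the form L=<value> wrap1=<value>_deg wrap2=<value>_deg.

crossed belt: β = asin((r1+r2)/C) = asin(21/76) = 16.0404°
wrap1 = wrap2 = π + 2β = 212.0809°
tangent length = C·cosβ = 73.0411
L = (r1+r2)·wrap + 2·C·cosβ = 21·3.7015 + 2·73.0411 = 223.8139

L=223.814 wrap1=212.08_deg wrap2=212.08_deg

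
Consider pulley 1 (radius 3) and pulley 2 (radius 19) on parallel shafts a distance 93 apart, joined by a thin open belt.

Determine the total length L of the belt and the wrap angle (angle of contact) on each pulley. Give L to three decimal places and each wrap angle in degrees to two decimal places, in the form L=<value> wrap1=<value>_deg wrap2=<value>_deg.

L=257.875 wrap1=160.19_deg wrap2=199.81_deg

open belt: β = asin((r2−r1)/C) = asin(16/93) = 9.9066°
wrap1 = π − 2β = 160.1867°
wrap2 = π + 2β = 199.8133°
tangent length = C·cosβ = 91.6133
L = r1·wrap1 + r2·wrap2 + 2·C·cosβ = 3·2.7958 + 19·3.4874 + 2·91.6133 = 257.8746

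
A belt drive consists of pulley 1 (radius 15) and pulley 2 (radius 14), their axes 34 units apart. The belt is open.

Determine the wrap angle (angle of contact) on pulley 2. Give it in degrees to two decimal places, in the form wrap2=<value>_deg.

open belt: β = asin((r2−r1)/C) = asin(-1/34) = -1.6854°
wrap1 = π − 2β = 183.3708°
wrap2 = π + 2β = 176.6292°

wrap2=176.63_deg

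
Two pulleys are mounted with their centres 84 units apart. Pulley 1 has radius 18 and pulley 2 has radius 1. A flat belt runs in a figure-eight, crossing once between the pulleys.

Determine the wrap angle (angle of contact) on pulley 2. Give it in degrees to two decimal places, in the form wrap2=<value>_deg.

wrap2=206.15_deg

crossed belt: β = asin((r1+r2)/C) = asin(19/84) = 13.0729°
wrap1 = wrap2 = π + 2β = 206.1458°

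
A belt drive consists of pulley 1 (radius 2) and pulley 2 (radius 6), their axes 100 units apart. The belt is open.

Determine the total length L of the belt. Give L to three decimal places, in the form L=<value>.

L=225.293

open belt: β = asin((r2−r1)/C) = asin(4/100) = 2.2924°
wrap1 = π − 2β = 175.4151°
wrap2 = π + 2β = 184.5849°
tangent length = C·cosβ = 99.9200
L = r1·wrap1 + r2·wrap2 + 2·C·cosβ = 2·3.0616 + 6·3.2216 + 2·99.9200 = 225.2928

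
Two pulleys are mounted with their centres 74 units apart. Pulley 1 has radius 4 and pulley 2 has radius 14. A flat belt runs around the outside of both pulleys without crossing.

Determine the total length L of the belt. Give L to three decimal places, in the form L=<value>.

open belt: β = asin((r2−r1)/C) = asin(10/74) = 7.7664°
wrap1 = π − 2β = 164.4671°
wrap2 = π + 2β = 195.5329°
tangent length = C·cosβ = 73.3212
L = r1·wrap1 + r2·wrap2 + 2·C·cosβ = 4·2.8705 + 14·3.4127 + 2·73.3212 = 205.9021

L=205.902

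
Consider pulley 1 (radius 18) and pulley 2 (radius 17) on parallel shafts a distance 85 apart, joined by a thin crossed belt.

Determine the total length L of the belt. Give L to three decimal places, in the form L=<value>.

L=294.582

crossed belt: β = asin((r1+r2)/C) = asin(35/85) = 24.3157°
wrap1 = wrap2 = π + 2β = 228.6315°
tangent length = C·cosβ = 77.4597
L = (r1+r2)·wrap + 2·C·cosβ = 35·3.9904 + 2·77.4597 = 294.5824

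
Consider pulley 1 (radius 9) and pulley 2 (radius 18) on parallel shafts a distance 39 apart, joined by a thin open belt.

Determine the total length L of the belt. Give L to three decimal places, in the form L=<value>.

open belt: β = asin((r2−r1)/C) = asin(9/39) = 13.3424°
wrap1 = π − 2β = 153.3153°
wrap2 = π + 2β = 206.6847°
tangent length = C·cosβ = 37.9473
L = r1·wrap1 + r2·wrap2 + 2·C·cosβ = 9·2.6759 + 18·3.6073 + 2·37.9473 = 164.9093

L=164.909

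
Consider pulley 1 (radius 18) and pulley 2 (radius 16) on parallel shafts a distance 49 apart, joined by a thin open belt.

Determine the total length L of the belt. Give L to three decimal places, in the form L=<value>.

L=204.896

open belt: β = asin((r2−r1)/C) = asin(-2/49) = -2.3393°
wrap1 = π − 2β = 184.6785°
wrap2 = π + 2β = 175.3215°
tangent length = C·cosβ = 48.9592
L = r1·wrap1 + r2·wrap2 + 2·C·cosβ = 18·3.2232 + 16·3.0599 + 2·48.9592 = 204.8958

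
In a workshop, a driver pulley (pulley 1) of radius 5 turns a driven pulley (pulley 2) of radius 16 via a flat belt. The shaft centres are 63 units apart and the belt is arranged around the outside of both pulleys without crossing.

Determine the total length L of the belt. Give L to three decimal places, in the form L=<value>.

open belt: β = asin((r2−r1)/C) = asin(11/63) = 10.0556°
wrap1 = π − 2β = 159.8889°
wrap2 = π + 2β = 200.1111°
tangent length = C·cosβ = 62.0322
L = r1·wrap1 + r2·wrap2 + 2·C·cosβ = 5·2.7906 + 16·3.4926 + 2·62.0322 = 193.8990

L=193.899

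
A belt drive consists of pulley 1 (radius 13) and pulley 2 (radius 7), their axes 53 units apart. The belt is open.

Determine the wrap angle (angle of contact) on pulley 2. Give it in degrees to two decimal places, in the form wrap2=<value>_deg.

open belt: β = asin((r2−r1)/C) = asin(-6/53) = -6.5002°
wrap1 = π − 2β = 193.0005°
wrap2 = π + 2β = 166.9995°

wrap2=167.00_deg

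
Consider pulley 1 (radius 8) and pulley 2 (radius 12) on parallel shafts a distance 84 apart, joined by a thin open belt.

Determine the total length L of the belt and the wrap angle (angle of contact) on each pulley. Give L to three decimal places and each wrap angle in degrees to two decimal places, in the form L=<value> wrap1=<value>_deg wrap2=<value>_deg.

L=231.022 wrap1=174.54_deg wrap2=185.46_deg

open belt: β = asin((r2−r1)/C) = asin(4/84) = 2.7294°
wrap1 = π − 2β = 174.5412°
wrap2 = π + 2β = 185.4588°
tangent length = C·cosβ = 83.9047
L = r1·wrap1 + r2·wrap2 + 2·C·cosβ = 8·3.0463 + 12·3.2369 + 2·83.9047 = 231.0224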